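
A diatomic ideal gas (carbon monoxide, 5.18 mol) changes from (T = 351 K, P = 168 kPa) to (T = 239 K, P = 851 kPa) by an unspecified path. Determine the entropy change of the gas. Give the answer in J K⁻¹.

ΔS = -128 J/K

ΔS = nC_p ln(T₂/T₁) − nR ln(P₂/P₁), with C_p = 7R/2 = 29.1 J mol⁻¹ K⁻¹ for a diatomic ideal gas.
ΔS = 5.18 × [29.1 × ln(239/351) − 8.314 × ln(851/168)] = -128 J/K.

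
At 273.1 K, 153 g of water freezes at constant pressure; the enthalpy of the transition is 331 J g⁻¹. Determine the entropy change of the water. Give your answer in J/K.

Heat released by the substance: Q = −mL = −153 × 331 = −50643 J.
At constant T, ΔS = Q_rev/T = −50643 / 273.1 = -185 J/K.

ΔS = -185 J/K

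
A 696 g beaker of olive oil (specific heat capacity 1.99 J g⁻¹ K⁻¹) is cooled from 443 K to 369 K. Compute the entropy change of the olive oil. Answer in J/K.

ΔS = -253 J/K

ΔS = ∫dQ_rev/T = m c ln(T₂/T₁) = 696 × 1.99 × ln(369/443) = -253 J/K.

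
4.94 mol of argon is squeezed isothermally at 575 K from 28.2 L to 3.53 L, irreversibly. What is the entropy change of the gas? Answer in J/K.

Entropy is a state function, so ΔS_gas depends only on the end states.
For an isothermal ideal gas ΔS_gas = nR ln(V₂/V₁) = 4.94 × 8.314 × ln(3.53/28.2) = -85.3 J/K.

ΔS_gas = -85.3 J/K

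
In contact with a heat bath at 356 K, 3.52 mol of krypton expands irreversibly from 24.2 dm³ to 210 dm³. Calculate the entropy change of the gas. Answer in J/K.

ΔS_gas = 63.2 J/K

Entropy is a state function, so ΔS_gas depends only on the end states.
For an isothermal ideal gas ΔS_gas = nR ln(V₂/V₁) = 3.52 × 8.314 × ln(210/24.2) = 63.2 J/K.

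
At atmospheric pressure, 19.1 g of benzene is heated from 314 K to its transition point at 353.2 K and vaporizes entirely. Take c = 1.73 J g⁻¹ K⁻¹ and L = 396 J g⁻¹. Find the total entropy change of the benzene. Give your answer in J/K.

ΔS = 25.3 J/K

Warming step: ΔS₁ = m c ln(T_tr/T_i) = 19.1 × 1.73 × ln(353.2/314) = 3.887 J/K.
Phase change: ΔS₂ = +mL/T_tr = 19.1 × 396 / 353.2 = 21.41 J/K.
ΔS_total = (3.887) + (21.41) = 25.3 J/K.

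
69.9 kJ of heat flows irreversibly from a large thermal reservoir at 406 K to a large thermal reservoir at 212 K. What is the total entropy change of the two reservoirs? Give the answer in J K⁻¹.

ΔS_hot = −Q/T_H = −69900/406 = -172.2 J/K and ΔS_cold = +Q/T_C = 69900/212 = 329.7 J/K.
ΔS_total = -172.2 + 329.7 = 158 J/K, positive as the second law requires.

ΔS_total = 158 J/K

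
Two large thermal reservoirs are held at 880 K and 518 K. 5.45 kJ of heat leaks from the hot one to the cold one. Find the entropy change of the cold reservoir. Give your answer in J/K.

ΔS_cold = 10.5 J/K

The cold reservoir gains heat Q, so ΔS_cold = +Q/T_C = 5450/518 = 10.5 J/K.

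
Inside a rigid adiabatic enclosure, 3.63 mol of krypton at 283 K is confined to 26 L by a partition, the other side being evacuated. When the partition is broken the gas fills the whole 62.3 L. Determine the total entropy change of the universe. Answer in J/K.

ΔS_universe = 26.4 J/K

No heat is exchanged and no work is done, so the ideal-gas temperature stays constant.
Entropy is a state function; using a reversible isothermal path, ΔS_gas = nR ln(V₂/V₁) = 3.63 × 8.314 × ln(62.3/26) = 26.4 J/K.
The insulated surroundings exchange no heat, so ΔS_surr = 0 and ΔS_universe = ΔS_gas.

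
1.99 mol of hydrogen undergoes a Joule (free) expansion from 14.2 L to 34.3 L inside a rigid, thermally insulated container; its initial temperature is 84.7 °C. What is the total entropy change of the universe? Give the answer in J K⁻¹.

No heat is exchanged and no work is done, so the ideal-gas temperature stays constant.
Entropy is a state function; using a reversible isothermal path, ΔS_gas = nR ln(V₂/V₁) = 1.99 × 8.314 × ln(34.3/14.2) = 14.6 J/K.
The insulated surroundings exchange no heat, so ΔS_surr = 0 and ΔS_universe = ΔS_gas.

ΔS_universe = 14.6 J/K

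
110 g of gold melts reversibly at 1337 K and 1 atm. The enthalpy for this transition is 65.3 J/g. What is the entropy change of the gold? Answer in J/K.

Heat absorbed by the substance: Q = mL = 110 × 65.3 = 7183 J.
At constant T, ΔS = Q_rev/T = 7183 / 1337 = 5.37 J/K.

ΔS = 5.37 J/K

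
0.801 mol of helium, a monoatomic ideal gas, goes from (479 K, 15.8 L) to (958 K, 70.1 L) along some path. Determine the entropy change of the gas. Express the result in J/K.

Entropy is a state function: ΔS = nC_V ln(T₂/T₁) + nR ln(V₂/V₁), with C_V = 3R/2 = 12.47 J mol⁻¹ K⁻¹ for a monoatomic ideal gas.
ΔS = 0.801 × [12.47 × ln(958/479) + 8.314 × ln(70.1/15.8)] = 16.8 J/K.

ΔS = 16.8 J/K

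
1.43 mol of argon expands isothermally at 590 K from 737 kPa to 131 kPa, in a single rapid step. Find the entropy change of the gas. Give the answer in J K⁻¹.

Entropy is a state function, so ΔS_gas depends only on the end states.
For an isothermal ideal gas ΔS_gas = nR ln(P₁/P₂) = 1.43 × 8.314 × ln(737/131) = 20.5 J/K.

ΔS_gas = 20.5 J/K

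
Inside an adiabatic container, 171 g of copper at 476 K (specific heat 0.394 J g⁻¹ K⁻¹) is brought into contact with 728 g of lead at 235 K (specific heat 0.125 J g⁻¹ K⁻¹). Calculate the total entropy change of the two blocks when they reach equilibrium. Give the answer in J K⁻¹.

Energy balance: T_f = (m₁c₁T₁ + m₂c₂T₂)/(m₁c₁ + m₂c₂) = 337.52 K.
ΔS₁ = m₁c₁ ln(T_f/T₁) = 67.374 × ln(337.52/476) = -23.1619 J/K.
ΔS₂ = m₂c₂ ln(T_f/T₂) = 91 × ln(337.52/235) = 32.9466 J/K.
ΔS_total = -23.1619 + 32.9466 = 9.78 J/K.

ΔS_total = 9.78 J/K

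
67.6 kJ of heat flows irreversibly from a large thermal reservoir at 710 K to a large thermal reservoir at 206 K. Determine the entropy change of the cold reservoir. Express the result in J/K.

ΔS_cold = 328 J/K

The cold reservoir gains heat Q, so ΔS_cold = +Q/T_C = 67600/206 = 328 J/K.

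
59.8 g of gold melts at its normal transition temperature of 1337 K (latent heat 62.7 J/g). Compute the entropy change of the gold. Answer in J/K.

ΔS = 2.8 J/K

Heat absorbed by the substance: Q = mL = 59.8 × 62.7 = 3749.46 J.
At constant T, ΔS = Q_rev/T = 3749.46 / 1337 = 2.8 J/K.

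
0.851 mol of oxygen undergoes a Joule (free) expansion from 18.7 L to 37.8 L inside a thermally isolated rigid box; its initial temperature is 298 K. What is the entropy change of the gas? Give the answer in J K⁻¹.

ΔS_gas = 4.98 J/K

No heat is exchanged and no work is done, so the ideal-gas temperature stays constant.
Entropy is a state function; using a reversible isothermal path, ΔS_gas = nR ln(V₂/V₁) = 0.851 × 8.314 × ln(37.8/18.7) = 4.98 J/K.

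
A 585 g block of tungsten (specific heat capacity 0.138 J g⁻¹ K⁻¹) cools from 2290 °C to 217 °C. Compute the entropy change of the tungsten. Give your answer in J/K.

ΔS = -134 J/K

In kelvin: T₁ = 2563.15 K, T₂ = 490.15 K. ΔS = ∫dQ_rev/T = m c ln(T₂/T₁) = 585 × 0.138 × ln(490.15/2563.15) = -134 J/K.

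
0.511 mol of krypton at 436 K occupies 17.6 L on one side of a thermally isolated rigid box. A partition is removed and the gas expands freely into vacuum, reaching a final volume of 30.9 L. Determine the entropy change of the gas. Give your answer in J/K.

ΔS_gas = 2.39 J/K

For an ideal gas in free expansion Q = 0 and W = 0, so T is unchanged.
Entropy is a state function; using a reversible isothermal path, ΔS_gas = nR ln(V₂/V₁) = 0.511 × 8.314 × ln(30.9/17.6) = 2.39 J/K.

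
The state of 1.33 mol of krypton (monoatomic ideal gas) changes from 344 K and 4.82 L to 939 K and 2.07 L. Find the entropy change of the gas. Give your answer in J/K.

ΔS = 7.31 J/K

Entropy is a state function: ΔS = nC_V ln(T₂/T₁) + nR ln(V₂/V₁), with C_V = 3R/2 = 12.47 J mol⁻¹ K⁻¹ for a monoatomic ideal gas.
ΔS = 1.33 × [12.47 × ln(939/344) + 8.314 × ln(2.07/4.82)] = 7.31 J/K.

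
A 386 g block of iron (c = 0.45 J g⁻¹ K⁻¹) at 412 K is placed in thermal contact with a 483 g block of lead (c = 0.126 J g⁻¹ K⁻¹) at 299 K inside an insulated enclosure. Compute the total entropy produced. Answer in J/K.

ΔS_total = 2.19 J/K

Energy balance: T_f = (m₁c₁T₁ + m₂c₂T₂)/(m₁c₁ + m₂c₂) = 382.68 K.
ΔS₁ = m₁c₁ ln(T_f/T₁) = 173.7 × ln(382.68/412) = -12.823 J/K.
ΔS₂ = m₂c₂ ln(T_f/T₂) = 60.858 × ln(382.68/299) = 15.017 J/K.
ΔS_total = -12.823 + 15.017 = 2.19 J/K.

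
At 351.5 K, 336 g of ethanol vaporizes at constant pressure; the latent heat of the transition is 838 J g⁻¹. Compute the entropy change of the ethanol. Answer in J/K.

Heat absorbed by the substance: Q = mL = 336 × 838 = 281568 J.
At constant T, ΔS = Q_rev/T = 281568 / 351.5 = 801 J/K.

ΔS = 801 J/K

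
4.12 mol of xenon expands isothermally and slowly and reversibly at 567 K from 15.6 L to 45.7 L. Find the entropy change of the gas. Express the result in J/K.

ΔS_gas = 36.8 J/K

For an isothermal ideal gas ΔS_gas = nR ln(V₂/V₁) = 4.12 × 8.314 × ln(45.7/15.6) = 36.8 J/K.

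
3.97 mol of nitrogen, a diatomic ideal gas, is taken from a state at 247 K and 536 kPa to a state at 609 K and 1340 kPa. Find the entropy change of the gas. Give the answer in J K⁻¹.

ΔS = nC_p ln(T₂/T₁) − nR ln(P₂/P₁), with C_p = 7R/2 = 29.1 J mol⁻¹ K⁻¹ for a diatomic ideal gas.
ΔS = 3.97 × [29.1 × ln(609/247) − 8.314 × ln(1340/536)] = 74 J/K.

ΔS = 74 J/K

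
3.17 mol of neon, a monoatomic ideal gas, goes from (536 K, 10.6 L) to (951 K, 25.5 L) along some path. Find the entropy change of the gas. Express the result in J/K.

ΔS = 45.8 J/K

Entropy is a state function: ΔS = nC_V ln(T₂/T₁) + nR ln(V₂/V₁), with C_V = 3R/2 = 12.47 J mol⁻¹ K⁻¹ for a monoatomic ideal gas.
ΔS = 3.17 × [12.47 × ln(951/536) + 8.314 × ln(25.5/10.6)] = 45.8 J/K.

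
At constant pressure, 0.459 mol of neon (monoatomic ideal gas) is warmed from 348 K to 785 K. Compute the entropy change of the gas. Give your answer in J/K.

ΔS = 7.76 J/K

At constant pressure, ΔS = nC_p ln(T₂/T₁) with C_p = 5R/2 = 20.79 J mol⁻¹ K⁻¹.
ΔS = 0.459 × 20.79 × ln(785/348) = 7.76 J/K.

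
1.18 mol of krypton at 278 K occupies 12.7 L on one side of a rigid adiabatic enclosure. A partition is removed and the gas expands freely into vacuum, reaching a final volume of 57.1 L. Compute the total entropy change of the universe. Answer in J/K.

ΔS_universe = 14.7 J/K

No heat is exchanged and no work is done, so the ideal-gas temperature stays constant.
Entropy is a state function; using a reversible isothermal path, ΔS_gas = nR ln(V₂/V₁) = 1.18 × 8.314 × ln(57.1/12.7) = 14.7 J/K.
The insulated surroundings exchange no heat, so ΔS_surr = 0 and ΔS_universe = ΔS_gas.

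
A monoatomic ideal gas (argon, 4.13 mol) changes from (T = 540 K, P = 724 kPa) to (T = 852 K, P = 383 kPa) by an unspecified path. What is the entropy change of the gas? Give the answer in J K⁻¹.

ΔS = nC_p ln(T₂/T₁) − nR ln(P₂/P₁), with C_p = 5R/2 = 20.79 J mol⁻¹ K⁻¹ for a monoatomic ideal gas.
ΔS = 4.13 × [20.79 × ln(852/540) − 8.314 × ln(383/724)] = 61 J/K.

ΔS = 61 J/K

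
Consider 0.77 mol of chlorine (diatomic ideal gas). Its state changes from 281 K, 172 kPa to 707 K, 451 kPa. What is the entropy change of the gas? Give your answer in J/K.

ΔS = 14.5 J/K

ΔS = nC_p ln(T₂/T₁) − nR ln(P₂/P₁), with C_p = 7R/2 = 29.1 J mol⁻¹ K⁻¹ for a diatomic ideal gas.
ΔS = 0.77 × [29.1 × ln(707/281) − 8.314 × ln(451/172)] = 14.5 J/K.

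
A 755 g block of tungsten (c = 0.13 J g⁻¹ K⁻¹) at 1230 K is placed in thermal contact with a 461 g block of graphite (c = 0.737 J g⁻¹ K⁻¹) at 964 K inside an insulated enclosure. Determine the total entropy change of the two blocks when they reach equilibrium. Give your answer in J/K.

Energy balance: T_f = (m₁c₁T₁ + m₂c₂T₂)/(m₁c₁ + m₂c₂) = 1023.6 K.
ΔS₁ = m₁c₁ ln(T_f/T₁) = 98.15 × ln(1023.6/1230) = -18.03 J/K.
ΔS₂ = m₂c₂ ln(T_f/T₂) = 339.757 × ln(1023.6/964) = 20.39 J/K.
ΔS_total = -18.03 + 20.39 = 2.36 J/K.

ΔS_total = 2.36 J/K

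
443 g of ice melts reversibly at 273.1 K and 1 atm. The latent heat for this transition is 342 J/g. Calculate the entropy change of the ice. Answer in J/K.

Heat absorbed by the substance: Q = mL = 443 × 342 = 151506 J.
At constant T, ΔS = Q_rev/T = 151506 / 273.1 = 555 J/K.

ΔS = 555 J/K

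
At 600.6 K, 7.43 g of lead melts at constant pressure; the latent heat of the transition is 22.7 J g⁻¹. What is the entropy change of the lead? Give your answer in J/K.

Heat absorbed by the substance: Q = mL = 7.43 × 22.7 = 168.661 J.
At constant T, ΔS = Q_rev/T = 168.661 / 600.6 = 0.281 J/K.

ΔS = 0.281 J/K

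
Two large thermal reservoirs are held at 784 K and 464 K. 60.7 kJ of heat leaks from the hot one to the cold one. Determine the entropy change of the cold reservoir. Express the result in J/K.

The cold reservoir gains heat Q, so ΔS_cold = +Q/T_C = 60700/464 = 131 J/K.

ΔS_cold = 131 J/K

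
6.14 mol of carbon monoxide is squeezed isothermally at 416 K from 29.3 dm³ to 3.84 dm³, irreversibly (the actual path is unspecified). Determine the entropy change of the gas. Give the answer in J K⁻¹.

ΔS_gas = -104 J/K

Entropy is a state function, so ΔS_gas depends only on the end states.
For an isothermal ideal gas ΔS_gas = nR ln(V₂/V₁) = 6.14 × 8.314 × ln(3.84/29.3) = -104 J/K.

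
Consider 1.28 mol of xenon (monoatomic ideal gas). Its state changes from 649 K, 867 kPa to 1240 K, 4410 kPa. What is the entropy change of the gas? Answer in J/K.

ΔS = nC_p ln(T₂/T₁) − nR ln(P₂/P₁), with C_p = 5R/2 = 20.79 J mol⁻¹ K⁻¹ for a monoatomic ideal gas.
ΔS = 1.28 × [20.79 × ln(1240/649) − 8.314 × ln(4410/867)] = -0.0852 J/K.

ΔS = -0.0852 J/K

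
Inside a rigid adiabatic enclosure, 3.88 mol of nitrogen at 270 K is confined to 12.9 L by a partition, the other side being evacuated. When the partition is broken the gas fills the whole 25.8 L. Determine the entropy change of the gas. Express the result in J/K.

ΔS_gas = 22.4 J/K

No heat is exchanged and no work is done, so the ideal-gas temperature stays constant.
Entropy is a state function; using a reversible isothermal path, ΔS_gas = nR ln(V₂/V₁) = 3.88 × 8.314 × ln(25.8/12.9) = 22.4 J/K.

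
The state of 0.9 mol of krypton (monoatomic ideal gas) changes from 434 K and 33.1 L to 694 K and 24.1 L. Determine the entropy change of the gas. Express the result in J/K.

ΔS = 2.89 J/K

Entropy is a state function: ΔS = nC_V ln(T₂/T₁) + nR ln(V₂/V₁), with C_V = 3R/2 = 12.47 J mol⁻¹ K⁻¹ for a monoatomic ideal gas.
ΔS = 0.9 × [12.47 × ln(694/434) + 8.314 × ln(24.1/33.1)] = 2.89 J/K.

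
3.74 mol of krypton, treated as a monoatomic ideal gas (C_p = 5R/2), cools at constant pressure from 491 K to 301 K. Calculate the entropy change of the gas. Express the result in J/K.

At constant pressure, ΔS = nC_p ln(T₂/T₁) with C_p = 5R/2 = 20.79 J mol⁻¹ K⁻¹.
ΔS = 3.74 × 20.79 × ln(301/491) = -38 J/K.

ΔS = -38 J/K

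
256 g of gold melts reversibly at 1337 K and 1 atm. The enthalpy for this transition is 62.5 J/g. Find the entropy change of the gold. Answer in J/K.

ΔS = 12 J/K

Heat absorbed by the substance: Q = mL = 256 × 62.5 = 16000 J.
At constant T, ΔS = Q_rev/T = 16000 / 1337 = 12 J/K.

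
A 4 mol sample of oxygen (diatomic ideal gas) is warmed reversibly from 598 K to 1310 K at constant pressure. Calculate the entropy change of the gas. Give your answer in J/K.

At constant pressure, ΔS = nC_p ln(T₂/T₁) with C_p = 7R/2 = 29.1 J mol⁻¹ K⁻¹.
ΔS = 4 × 29.1 × ln(1310/598) = 91.3 J/K.

ΔS = 91.3 J/K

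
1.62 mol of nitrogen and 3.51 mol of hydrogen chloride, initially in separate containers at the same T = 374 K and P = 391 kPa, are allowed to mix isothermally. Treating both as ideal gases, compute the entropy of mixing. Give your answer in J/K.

ΔS_mix = 26.6 J/K

Mole fractions: x_A = 1.62/5.13 = 0.316, x_B = 0.684.
ΔS_mix = −R(n_A ln x_A + n_B ln x_B) = −8.314 × (1.62 ln 0.316 + 3.51 ln 0.684) = 26.6 J/K.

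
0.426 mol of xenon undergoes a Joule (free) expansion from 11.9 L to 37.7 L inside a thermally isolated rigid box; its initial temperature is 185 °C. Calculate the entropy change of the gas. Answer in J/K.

ΔS_gas = 4.08 J/K

For an ideal gas in free expansion Q = 0 and W = 0, so T is unchanged.
Entropy is a state function; using a reversible isothermal path, ΔS_gas = nR ln(V₂/V₁) = 0.426 × 8.314 × ln(37.7/11.9) = 4.08 J/K.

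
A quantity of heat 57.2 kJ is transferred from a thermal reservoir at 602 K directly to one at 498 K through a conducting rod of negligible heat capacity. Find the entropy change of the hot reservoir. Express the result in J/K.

ΔS_hot = -95 J/K

The hot reservoir loses heat Q, so ΔS_hot = −Q/T_H = −57200/602 = -95 J/K.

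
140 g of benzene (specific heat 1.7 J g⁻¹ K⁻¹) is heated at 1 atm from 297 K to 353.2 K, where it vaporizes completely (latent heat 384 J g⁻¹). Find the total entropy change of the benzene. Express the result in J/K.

Warming step: ΔS₁ = m c ln(T_tr/T_i) = 140 × 1.7 × ln(353.2/297) = 41.25 J/K.
Phase change: ΔS₂ = +mL/T_tr = 140 × 384 / 353.2 = 152.2 J/K.
ΔS_total = (41.25) + (152.2) = 193 J/K.

ΔS = 193 J/K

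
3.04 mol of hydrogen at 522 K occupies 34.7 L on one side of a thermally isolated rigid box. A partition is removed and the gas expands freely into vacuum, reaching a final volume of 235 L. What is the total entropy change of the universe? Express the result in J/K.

ΔS_universe = 48.3 J/K

For an ideal gas in free expansion Q = 0 and W = 0, so T is unchanged.
Entropy is a state function; using a reversible isothermal path, ΔS_gas = nR ln(V₂/V₁) = 3.04 × 8.314 × ln(235/34.7) = 48.3 J/K.
The insulated surroundings exchange no heat, so ΔS_surr = 0 and ΔS_universe = ΔS_gas.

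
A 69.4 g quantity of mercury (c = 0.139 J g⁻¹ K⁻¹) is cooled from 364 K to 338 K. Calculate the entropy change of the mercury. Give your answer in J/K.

ΔS = -0.715 J/K

ΔS = ∫dQ_rev/T = m c ln(T₂/T₁) = 69.4 × 0.139 × ln(338/364) = -0.715 J/K.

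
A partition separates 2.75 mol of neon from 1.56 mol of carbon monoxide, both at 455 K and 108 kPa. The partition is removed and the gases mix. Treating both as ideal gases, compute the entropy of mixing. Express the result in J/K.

ΔS_mix = 23.5 J/K

Mole fractions: x_A = 2.75/4.31 = 0.638, x_B = 0.362.
ΔS_mix = −R(n_A ln x_A + n_B ln x_B) = −8.314 × (2.75 ln 0.638 + 1.56 ln 0.362) = 23.5 J/K.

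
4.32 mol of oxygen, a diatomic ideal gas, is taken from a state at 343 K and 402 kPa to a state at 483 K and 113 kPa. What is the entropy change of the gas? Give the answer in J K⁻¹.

ΔS = nC_p ln(T₂/T₁) − nR ln(P₂/P₁), with C_p = 7R/2 = 29.1 J mol⁻¹ K⁻¹ for a diatomic ideal gas.
ΔS = 4.32 × [29.1 × ln(483/343) − 8.314 × ln(113/402)] = 88.6 J/K.

ΔS = 88.6 J/K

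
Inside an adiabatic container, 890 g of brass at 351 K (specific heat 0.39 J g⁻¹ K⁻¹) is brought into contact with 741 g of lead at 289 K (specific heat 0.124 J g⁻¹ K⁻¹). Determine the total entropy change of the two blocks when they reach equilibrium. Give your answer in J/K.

Energy balance: T_f = (m₁c₁T₁ + m₂c₂T₂)/(m₁c₁ + m₂c₂) = 338.02 K.
ΔS₁ = m₁c₁ ln(T_f/T₁) = 347.1 × ln(338.02/351) = -13.08 J/K.
ΔS₂ = m₂c₂ ln(T_f/T₂) = 91.884 × ln(338.02/289) = 14.4 J/K.
ΔS_total = -13.08 + 14.4 = 1.32 J/K.

ΔS_total = 1.32 J/K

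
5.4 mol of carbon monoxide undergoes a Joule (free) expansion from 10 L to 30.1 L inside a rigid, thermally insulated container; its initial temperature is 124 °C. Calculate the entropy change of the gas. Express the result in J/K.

ΔS_gas = 49.5 J/K

For an ideal gas in free expansion Q = 0 and W = 0, so T is unchanged.
Entropy is a state function; using a reversible isothermal path, ΔS_gas = nR ln(V₂/V₁) = 5.4 × 8.314 × ln(30.1/10) = 49.5 J/K.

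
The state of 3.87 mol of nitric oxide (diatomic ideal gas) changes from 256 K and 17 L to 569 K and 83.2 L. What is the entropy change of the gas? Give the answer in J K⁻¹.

Entropy is a state function: ΔS = nC_V ln(T₂/T₁) + nR ln(V₂/V₁), with C_V = 5R/2 = 20.79 J mol⁻¹ K⁻¹ for a diatomic ideal gas.
ΔS = 3.87 × [20.79 × ln(569/256) + 8.314 × ln(83.2/17)] = 115 J/K.

ΔS = 115 J/K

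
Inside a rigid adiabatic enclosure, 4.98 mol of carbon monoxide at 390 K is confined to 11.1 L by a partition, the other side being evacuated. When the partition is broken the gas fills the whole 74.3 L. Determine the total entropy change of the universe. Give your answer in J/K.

For an ideal gas in free expansion Q = 0 and W = 0, so T is unchanged.
Entropy is a state function; using a reversible isothermal path, ΔS_gas = nR ln(V₂/V₁) = 4.98 × 8.314 × ln(74.3/11.1) = 78.7 J/K.
The insulated surroundings exchange no heat, so ΔS_surr = 0 and ΔS_universe = ΔS_gas.

ΔS_universe = 78.7 J/K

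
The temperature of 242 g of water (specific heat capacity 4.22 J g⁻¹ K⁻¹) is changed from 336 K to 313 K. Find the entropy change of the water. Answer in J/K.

ΔS = ∫dQ_rev/T = m c ln(T₂/T₁) = 242 × 4.22 × ln(313/336) = -72.4 J/K.

ΔS = -72.4 J/K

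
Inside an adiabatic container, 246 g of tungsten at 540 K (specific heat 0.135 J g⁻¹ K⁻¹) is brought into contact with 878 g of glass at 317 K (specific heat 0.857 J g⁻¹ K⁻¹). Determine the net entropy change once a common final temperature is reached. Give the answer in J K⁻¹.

Energy balance: T_f = (m₁c₁T₁ + m₂c₂T₂)/(m₁c₁ + m₂c₂) = 326.43 K.
ΔS₁ = m₁c₁ ln(T_f/T₁) = 33.21 × ln(326.43/540) = -16.72 J/K.
ΔS₂ = m₂c₂ ln(T_f/T₂) = 752.446 × ln(326.43/317) = 22.05 J/K.
ΔS_total = -16.72 + 22.05 = 5.33 J/K.

ΔS_total = 5.33 J/K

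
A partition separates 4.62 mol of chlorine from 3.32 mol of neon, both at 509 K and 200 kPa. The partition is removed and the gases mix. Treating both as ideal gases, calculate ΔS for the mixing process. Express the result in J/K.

Mole fractions: x_A = 4.62/7.94 = 0.582, x_B = 0.418.
ΔS_mix = −R(n_A ln x_A + n_B ln x_B) = −8.314 × (4.62 ln 0.582 + 3.32 ln 0.418) = 44.9 J/K.

ΔS_mix = 44.9 J/K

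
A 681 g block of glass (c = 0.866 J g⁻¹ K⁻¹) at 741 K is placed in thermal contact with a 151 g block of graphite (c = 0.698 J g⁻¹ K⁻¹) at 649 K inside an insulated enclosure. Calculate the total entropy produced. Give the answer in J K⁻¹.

ΔS_total = 0.762 J/K

Energy balance: T_f = (m₁c₁T₁ + m₂c₂T₂)/(m₁c₁ + m₂c₂) = 727.05 K.
ΔS₁ = m₁c₁ ln(T_f/T₁) = 589.746 × ln(727.05/741) = -11.2076 J/K.
ΔS₂ = m₂c₂ ln(T_f/T₂) = 105.398 × ln(727.05/649) = 11.9694 J/K.
ΔS_total = -11.2076 + 11.9694 = 0.762 J/K.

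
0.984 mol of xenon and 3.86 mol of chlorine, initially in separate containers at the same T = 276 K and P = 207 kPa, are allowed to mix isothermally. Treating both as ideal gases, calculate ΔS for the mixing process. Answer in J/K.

ΔS_mix = 20.3 J/K

Mole fractions: x_A = 0.984/4.84 = 0.203, x_B = 0.797.
ΔS_mix = −R(n_A ln x_A + n_B ln x_B) = −8.314 × (0.984 ln 0.203 + 3.86 ln 0.797) = 20.3 J/K.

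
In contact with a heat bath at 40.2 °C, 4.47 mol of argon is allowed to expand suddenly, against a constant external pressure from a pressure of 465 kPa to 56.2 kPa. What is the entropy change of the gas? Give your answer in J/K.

Entropy is a state function, so ΔS_gas depends only on the end states.
For an isothermal ideal gas ΔS_gas = nR ln(P₁/P₂) = 4.47 × 8.314 × ln(465/56.2) = 78.5 J/K.

ΔS_gas = 78.5 J/K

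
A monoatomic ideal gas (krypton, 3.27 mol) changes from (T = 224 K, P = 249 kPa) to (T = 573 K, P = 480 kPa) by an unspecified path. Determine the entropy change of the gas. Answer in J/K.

ΔS = nC_p ln(T₂/T₁) − nR ln(P₂/P₁), with C_p = 5R/2 = 20.79 J mol⁻¹ K⁻¹ for a monoatomic ideal gas.
ΔS = 3.27 × [20.79 × ln(573/224) − 8.314 × ln(480/249)] = 46 J/K.

ΔS = 46 J/K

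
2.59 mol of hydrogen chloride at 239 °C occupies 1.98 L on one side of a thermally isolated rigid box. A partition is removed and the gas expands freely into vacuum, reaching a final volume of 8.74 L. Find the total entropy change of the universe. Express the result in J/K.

For an ideal gas in free expansion Q = 0 and W = 0, so T is unchanged.
Entropy is a state function; using a reversible isothermal path, ΔS_gas = nR ln(V₂/V₁) = 2.59 × 8.314 × ln(8.74/1.98) = 32 J/K.
The insulated surroundings exchange no heat, so ΔS_surr = 0 and ΔS_universe = ΔS_gas.

ΔS_universe = 32 J/K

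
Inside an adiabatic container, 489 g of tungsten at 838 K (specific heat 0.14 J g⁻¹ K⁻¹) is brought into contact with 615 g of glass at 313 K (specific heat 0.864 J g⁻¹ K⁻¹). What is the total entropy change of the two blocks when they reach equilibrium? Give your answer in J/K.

Energy balance: T_f = (m₁c₁T₁ + m₂c₂T₂)/(m₁c₁ + m₂c₂) = 372.92 K.
ΔS₁ = m₁c₁ ln(T_f/T₁) = 68.46 × ln(372.92/838) = -55.43 J/K.
ΔS₂ = m₂c₂ ln(T_f/T₂) = 531.36 × ln(372.92/313) = 93.07 J/K.
ΔS_total = -55.43 + 93.07 = 37.6 J/K.

ΔS_total = 37.6 J/K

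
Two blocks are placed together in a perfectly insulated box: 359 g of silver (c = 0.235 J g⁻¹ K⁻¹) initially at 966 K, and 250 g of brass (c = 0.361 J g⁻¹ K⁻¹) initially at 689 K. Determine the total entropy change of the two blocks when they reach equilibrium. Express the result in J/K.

Energy balance: T_f = (m₁c₁T₁ + m₂c₂T₂)/(m₁c₁ + m₂c₂) = 822.83 K.
ΔS₁ = m₁c₁ ln(T_f/T₁) = 84.365 × ln(822.83/966) = -13.53 J/K.
ΔS₂ = m₂c₂ ln(T_f/T₂) = 90.25 × ln(822.83/689) = 16.02 J/K.
ΔS_total = -13.53 + 16.02 = 2.49 J/K.

ΔS_total = 2.49 J/K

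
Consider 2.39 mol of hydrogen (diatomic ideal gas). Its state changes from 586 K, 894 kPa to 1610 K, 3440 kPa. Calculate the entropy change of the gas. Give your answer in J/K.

ΔS = nC_p ln(T₂/T₁) − nR ln(P₂/P₁), with C_p = 7R/2 = 29.1 J mol⁻¹ K⁻¹ for a diatomic ideal gas.
ΔS = 2.39 × [29.1 × ln(1610/586) − 8.314 × ln(3440/894)] = 43.5 J/K.

ΔS = 43.5 J/K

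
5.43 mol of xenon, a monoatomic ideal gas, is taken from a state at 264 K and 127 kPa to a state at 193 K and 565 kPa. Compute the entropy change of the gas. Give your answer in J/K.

ΔS = nC_p ln(T₂/T₁) − nR ln(P₂/P₁), with C_p = 5R/2 = 20.79 J mol⁻¹ K⁻¹ for a monoatomic ideal gas.
ΔS = 5.43 × [20.79 × ln(193/264) − 8.314 × ln(565/127)] = -103 J/K.

ΔS = -103 J/K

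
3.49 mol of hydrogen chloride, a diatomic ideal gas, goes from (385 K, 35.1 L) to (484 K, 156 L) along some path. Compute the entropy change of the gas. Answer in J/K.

ΔS = 59.9 J/K

Entropy is a state function: ΔS = nC_V ln(T₂/T₁) + nR ln(V₂/V₁), with C_V = 5R/2 = 20.79 J mol⁻¹ K⁻¹ for a diatomic ideal gas.
ΔS = 3.49 × [20.79 × ln(484/385) + 8.314 × ln(156/35.1)] = 59.9 J/K.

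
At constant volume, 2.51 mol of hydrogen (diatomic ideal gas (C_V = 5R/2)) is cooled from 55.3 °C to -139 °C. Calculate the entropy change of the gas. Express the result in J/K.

In kelvin: T₁ = 328.45 K, T₂ = 134.15 K. At constant volume, ΔS = nC_V ln(T₂/T₁) with C_V = 5R/2 = 20.79 J mol⁻¹ K⁻¹.
ΔS = 2.51 × 20.79 × ln(134.15/328.45) = -46.7 J/K.

ΔS = -46.7 J/K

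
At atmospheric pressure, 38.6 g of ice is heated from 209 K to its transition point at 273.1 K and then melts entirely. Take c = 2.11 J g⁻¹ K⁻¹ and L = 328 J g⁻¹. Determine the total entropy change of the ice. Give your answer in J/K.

Warming step: ΔS₁ = m c ln(T_tr/T_i) = 38.6 × 2.11 × ln(273.1/209) = 21.787 J/K.
Phase change: ΔS₂ = +mL/T_tr = 38.6 × 328 / 273.1 = 46.36 J/K.
ΔS_total = (21.787) + (46.36) = 68.1 J/K.

ΔS = 68.1 J/K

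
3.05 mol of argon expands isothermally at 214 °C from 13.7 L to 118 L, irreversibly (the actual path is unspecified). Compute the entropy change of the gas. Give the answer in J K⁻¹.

ΔS_gas = 54.6 J/K

Entropy is a state function, so ΔS_gas depends only on the end states.
For an isothermal ideal gas ΔS_gas = nR ln(V₂/V₁) = 3.05 × 8.314 × ln(118/13.7) = 54.6 J/K.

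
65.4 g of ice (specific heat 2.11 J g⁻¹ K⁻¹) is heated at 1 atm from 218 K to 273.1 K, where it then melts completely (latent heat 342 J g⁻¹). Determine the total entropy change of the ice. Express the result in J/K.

ΔS = 113 J/K

Warming step: ΔS₁ = m c ln(T_tr/T_i) = 65.4 × 2.11 × ln(273.1/218) = 31.1 J/K.
Phase change: ΔS₂ = +mL/T_tr = 65.4 × 342 / 273.1 = 81.9 J/K.
ΔS_total = (31.1) + (81.9) = 113 J/K.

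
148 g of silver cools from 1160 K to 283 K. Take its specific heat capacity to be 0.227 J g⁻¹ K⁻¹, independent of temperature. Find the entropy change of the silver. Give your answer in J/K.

ΔS = -47.4 J/K

ΔS = ∫dQ_rev/T = m c ln(T₂/T₁) = 148 × 0.227 × ln(283/1160) = -47.4 J/K.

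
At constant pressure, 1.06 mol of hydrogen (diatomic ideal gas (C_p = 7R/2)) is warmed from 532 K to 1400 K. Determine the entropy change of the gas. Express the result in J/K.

ΔS = 29.8 J/K

At constant pressure, ΔS = nC_p ln(T₂/T₁) with C_p = 7R/2 = 29.1 J mol⁻¹ K⁻¹.
ΔS = 1.06 × 29.1 × ln(1400/532) = 29.8 J/K.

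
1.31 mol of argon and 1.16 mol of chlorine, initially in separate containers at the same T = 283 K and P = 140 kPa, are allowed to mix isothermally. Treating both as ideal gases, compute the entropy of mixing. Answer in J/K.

ΔS_mix = 14.2 J/K

Mole fractions: x_A = 1.31/2.47 = 0.53, x_B = 0.47.
ΔS_mix = −R(n_A ln x_A + n_B ln x_B) = −8.314 × (1.31 ln 0.53 + 1.16 ln 0.47) = 14.2 J/K.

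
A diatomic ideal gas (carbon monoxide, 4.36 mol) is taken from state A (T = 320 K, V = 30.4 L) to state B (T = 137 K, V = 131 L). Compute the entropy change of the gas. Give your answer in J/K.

ΔS = -23.9 J/K

Entropy is a state function: ΔS = nC_V ln(T₂/T₁) + nR ln(V₂/V₁), with C_V = 5R/2 = 20.79 J mol⁻¹ K⁻¹ for a diatomic ideal gas.
ΔS = 4.36 × [20.79 × ln(137/320) + 8.314 × ln(131/30.4)] = -23.9 J/K.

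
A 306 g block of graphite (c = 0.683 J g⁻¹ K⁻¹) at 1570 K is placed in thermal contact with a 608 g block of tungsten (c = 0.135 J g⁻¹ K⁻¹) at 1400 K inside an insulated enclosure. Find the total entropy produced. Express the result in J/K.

Energy balance: T_f = (m₁c₁T₁ + m₂c₂T₂)/(m₁c₁ + m₂c₂) = 1522.1 K.
ΔS₁ = m₁c₁ ln(T_f/T₁) = 208.998 × ln(1522.1/1570) = -6.481 J/K.
ΔS₂ = m₂c₂ ln(T_f/T₂) = 82.08 × ln(1522.1/1400) = 6.861 J/K.
ΔS_total = -6.481 + 6.861 = 0.38 J/K.

ΔS_total = 0.38 J/K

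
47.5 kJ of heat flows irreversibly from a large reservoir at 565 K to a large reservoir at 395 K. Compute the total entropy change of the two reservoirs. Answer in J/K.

ΔS_total = 36.2 J/K

ΔS_hot = −Q/T_H = −47500/565 = -84.07 J/K and ΔS_cold = +Q/T_C = 47500/395 = 120.3 J/K.
ΔS_total = -84.07 + 120.3 = 36.2 J/K, positive as the second law requires.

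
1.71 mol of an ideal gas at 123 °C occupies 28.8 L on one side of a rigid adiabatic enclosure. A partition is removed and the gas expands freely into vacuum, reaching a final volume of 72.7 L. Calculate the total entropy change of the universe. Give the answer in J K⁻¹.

No heat is exchanged and no work is done, so the ideal-gas temperature stays constant.
Entropy is a state function; using a reversible isothermal path, ΔS_gas = nR ln(V₂/V₁) = 1.71 × 8.314 × ln(72.7/28.8) = 13.2 J/K.
The insulated surroundings exchange no heat, so ΔS_surr = 0 and ΔS_universe = ΔS_gas.

ΔS_universe = 13.2 J/K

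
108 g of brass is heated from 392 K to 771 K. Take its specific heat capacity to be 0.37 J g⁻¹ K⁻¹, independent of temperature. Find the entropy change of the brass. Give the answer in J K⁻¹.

ΔS = ∫dQ_rev/T = m c ln(T₂/T₁) = 108 × 0.37 × ln(771/392) = 27 J/K.

ΔS = 27 J/K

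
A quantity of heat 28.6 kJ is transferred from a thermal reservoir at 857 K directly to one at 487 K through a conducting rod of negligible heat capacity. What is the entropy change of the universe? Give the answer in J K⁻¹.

ΔS_hot = −Q/T_H = −28600/857 = -33.37 J/K and ΔS_cold = +Q/T_C = 28600/487 = 58.73 J/K.
ΔS_total = -33.37 + 58.73 = 25.4 J/K, positive as the second law requires.

ΔS_total = 25.4 J/K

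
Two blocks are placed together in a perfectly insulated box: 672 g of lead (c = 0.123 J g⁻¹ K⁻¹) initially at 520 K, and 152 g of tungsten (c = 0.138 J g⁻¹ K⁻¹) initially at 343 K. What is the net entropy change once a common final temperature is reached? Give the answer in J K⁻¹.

ΔS_total = 1.33 J/K

Energy balance: T_f = (m₁c₁T₁ + m₂c₂T₂)/(m₁c₁ + m₂c₂) = 484.17 K.
ΔS₁ = m₁c₁ ln(T_f/T₁) = 82.656 × ln(484.17/520) = -5.9 J/K.
ΔS₂ = m₂c₂ ln(T_f/T₂) = 20.976 × ln(484.17/343) = 7.231 J/K.
ΔS_total = -5.9 + 7.231 = 1.33 J/K.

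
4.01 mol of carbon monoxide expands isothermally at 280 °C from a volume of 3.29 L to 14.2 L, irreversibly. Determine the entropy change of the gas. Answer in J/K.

Entropy is a state function, so ΔS_gas depends only on the end states.
For an isothermal ideal gas ΔS_gas = nR ln(V₂/V₁) = 4.01 × 8.314 × ln(14.2/3.29) = 48.8 J/K.

ΔS_gas = 48.8 J/K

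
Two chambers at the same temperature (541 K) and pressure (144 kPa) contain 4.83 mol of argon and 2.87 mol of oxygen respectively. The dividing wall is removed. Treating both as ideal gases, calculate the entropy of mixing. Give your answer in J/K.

Mole fractions: x_A = 4.83/7.7 = 0.627, x_B = 0.373.
ΔS_mix = −R(n_A ln x_A + n_B ln x_B) = −8.314 × (4.83 ln 0.627 + 2.87 ln 0.373) = 42.3 J/K.

ΔS_mix = 42.3 J/K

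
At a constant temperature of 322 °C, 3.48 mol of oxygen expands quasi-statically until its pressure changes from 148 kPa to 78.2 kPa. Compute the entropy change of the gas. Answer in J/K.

ΔS_gas = 18.5 J/K

For an isothermal ideal gas ΔS_gas = nR ln(P₁/P₂) = 3.48 × 8.314 × ln(148/78.2) = 18.5 J/K.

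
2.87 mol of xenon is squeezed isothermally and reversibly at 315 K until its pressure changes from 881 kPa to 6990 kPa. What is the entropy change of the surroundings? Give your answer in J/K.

ΔS_surr = 49.4 J/K

For an isothermal ideal gas ΔS_gas = nR ln(P₁/P₂) = 2.87 × 8.314 × ln(881/6990) = -49.4 J/K.
The process is reversible, so ΔS_surr = −ΔS_gas = 49.4 J/K and ΔS_universe = 0.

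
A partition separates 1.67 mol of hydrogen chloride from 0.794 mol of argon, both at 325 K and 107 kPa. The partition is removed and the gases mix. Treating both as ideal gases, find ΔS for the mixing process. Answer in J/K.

ΔS_mix = 12.9 J/K

Mole fractions: x_A = 1.67/2.46 = 0.678, x_B = 0.322.
ΔS_mix = −R(n_A ln x_A + n_B ln x_B) = −8.314 × (1.67 ln 0.678 + 0.794 ln 0.322) = 12.9 J/K.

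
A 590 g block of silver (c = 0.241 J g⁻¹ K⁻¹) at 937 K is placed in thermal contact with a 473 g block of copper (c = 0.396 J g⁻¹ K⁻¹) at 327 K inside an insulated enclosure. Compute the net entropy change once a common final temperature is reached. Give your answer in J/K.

ΔS_total = 44.9 J/K

Energy balance: T_f = (m₁c₁T₁ + m₂c₂T₂)/(m₁c₁ + m₂c₂) = 590.24 K.
ΔS₁ = m₁c₁ ln(T_f/T₁) = 142.19 × ln(590.24/937) = -65.71 J/K.
ΔS₂ = m₂c₂ ln(T_f/T₂) = 187.308 × ln(590.24/327) = 110.6 J/K.
ΔS_total = -65.71 + 110.6 = 44.9 J/K.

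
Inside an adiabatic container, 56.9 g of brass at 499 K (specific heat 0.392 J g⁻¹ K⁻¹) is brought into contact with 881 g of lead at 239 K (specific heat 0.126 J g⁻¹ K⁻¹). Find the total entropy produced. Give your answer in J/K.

ΔS_total = 5.87 J/K

Energy balance: T_f = (m₁c₁T₁ + m₂c₂T₂)/(m₁c₁ + m₂c₂) = 282.5 K.
ΔS₁ = m₁c₁ ln(T_f/T₁) = 22.3048 × ln(282.5/499) = -12.69 J/K.
ΔS₂ = m₂c₂ ln(T_f/T₂) = 111.006 × ln(282.5/239) = 18.56 J/K.
ΔS_total = -12.69 + 18.56 = 5.87 J/K.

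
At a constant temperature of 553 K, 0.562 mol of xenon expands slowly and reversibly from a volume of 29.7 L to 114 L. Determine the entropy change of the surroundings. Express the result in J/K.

For an isothermal ideal gas ΔS_gas = nR ln(V₂/V₁) = 0.562 × 8.314 × ln(114/29.7) = 6.28 J/K.
The process is reversible, so ΔS_surr = −ΔS_gas = -6.28 J/K and ΔS_universe = 0.

ΔS_surr = -6.28 J/K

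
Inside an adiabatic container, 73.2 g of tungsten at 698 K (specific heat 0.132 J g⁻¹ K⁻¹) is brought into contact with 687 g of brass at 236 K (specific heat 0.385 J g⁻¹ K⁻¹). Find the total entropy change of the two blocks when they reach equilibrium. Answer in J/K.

ΔS_total = 7.81 J/K

Energy balance: T_f = (m₁c₁T₁ + m₂c₂T₂)/(m₁c₁ + m₂c₂) = 252.28 K.
ΔS₁ = m₁c₁ ln(T_f/T₁) = 9.6624 × ln(252.28/698) = -9.8331 J/K.
ΔS₂ = m₂c₂ ln(T_f/T₂) = 264.495 × ln(252.28/236) = 17.647 J/K.
ΔS_total = -9.8331 + 17.647 = 7.81 J/K.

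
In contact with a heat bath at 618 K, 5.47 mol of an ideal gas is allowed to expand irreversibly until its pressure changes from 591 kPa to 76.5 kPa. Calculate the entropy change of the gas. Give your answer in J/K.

ΔS_gas = 93 J/K

Entropy is a state function, so ΔS_gas depends only on the end states.
For an isothermal ideal gas ΔS_gas = nR ln(P₁/P₂) = 5.47 × 8.314 × ln(591/76.5) = 93 J/K.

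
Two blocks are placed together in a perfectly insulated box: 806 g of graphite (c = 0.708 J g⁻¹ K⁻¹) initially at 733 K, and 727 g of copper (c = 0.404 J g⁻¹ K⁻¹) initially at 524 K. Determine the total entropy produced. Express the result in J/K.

ΔS_total = 10.5 J/K

Energy balance: T_f = (m₁c₁T₁ + m₂c₂T₂)/(m₁c₁ + m₂c₂) = 661.98 K.
ΔS₁ = m₁c₁ ln(T_f/T₁) = 570.648 × ln(661.98/733) = -58.15 J/K.
ΔS₂ = m₂c₂ ln(T_f/T₂) = 293.708 × ln(661.98/524) = 68.65 J/K.
ΔS_total = -58.15 + 68.65 = 10.5 J/K.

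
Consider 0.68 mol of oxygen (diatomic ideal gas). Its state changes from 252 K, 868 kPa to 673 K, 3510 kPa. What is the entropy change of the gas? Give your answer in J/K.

ΔS = nC_p ln(T₂/T₁) − nR ln(P₂/P₁), with C_p = 7R/2 = 29.1 J mol⁻¹ K⁻¹ for a diatomic ideal gas.
ΔS = 0.68 × [29.1 × ln(673/252) − 8.314 × ln(3510/868)] = 11.5 J/K.

ΔS = 11.5 J/K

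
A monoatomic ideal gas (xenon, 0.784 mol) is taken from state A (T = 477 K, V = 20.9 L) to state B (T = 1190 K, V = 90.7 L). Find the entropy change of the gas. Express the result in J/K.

Entropy is a state function: ΔS = nC_V ln(T₂/T₁) + nR ln(V₂/V₁), with C_V = 3R/2 = 12.47 J mol⁻¹ K⁻¹ for a monoatomic ideal gas.
ΔS = 0.784 × [12.47 × ln(1190/477) + 8.314 × ln(90.7/20.9)] = 18.5 J/K.

ΔS = 18.5 J/K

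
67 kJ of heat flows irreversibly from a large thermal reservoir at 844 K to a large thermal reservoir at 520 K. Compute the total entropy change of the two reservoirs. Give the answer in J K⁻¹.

ΔS_total = 49.5 J/K

ΔS_hot = −Q/T_H = −67000/844 = -79.384 J/K and ΔS_cold = +Q/T_C = 67000/520 = 128.85 J/K.
ΔS_total = -79.384 + 128.85 = 49.5 J/K, positive as the second law requires.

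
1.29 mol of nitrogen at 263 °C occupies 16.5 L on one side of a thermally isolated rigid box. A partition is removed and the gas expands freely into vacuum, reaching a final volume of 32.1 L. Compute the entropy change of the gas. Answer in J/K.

No heat is exchanged and no work is done, so the ideal-gas temperature stays constant.
Entropy is a state function; using a reversible isothermal path, ΔS_gas = nR ln(V₂/V₁) = 1.29 × 8.314 × ln(32.1/16.5) = 7.14 J/K.

ΔS_gas = 7.14 J/K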